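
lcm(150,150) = 150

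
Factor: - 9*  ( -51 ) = 459=3^3*17^1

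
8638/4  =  4319/2 = 2159.50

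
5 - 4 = 1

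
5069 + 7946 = 13015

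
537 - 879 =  - 342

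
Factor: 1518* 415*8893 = 2^1 * 3^1 * 5^1 *11^1*23^1*83^1*8893^1 = 5602323210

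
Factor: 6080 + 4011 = 10091^1 = 10091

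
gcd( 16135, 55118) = 7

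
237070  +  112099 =349169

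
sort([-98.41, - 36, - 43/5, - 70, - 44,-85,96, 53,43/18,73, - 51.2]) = [-98.41, - 85,-70,-51.2, - 44, - 36,-43/5, 43/18, 53, 73, 96]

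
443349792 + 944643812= 1387993604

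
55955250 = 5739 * 9750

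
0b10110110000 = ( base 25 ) 286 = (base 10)1456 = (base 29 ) 1l6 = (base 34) 18S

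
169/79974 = 169/79974  =  0.00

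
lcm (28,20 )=140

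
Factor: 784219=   784219^1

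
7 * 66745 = 467215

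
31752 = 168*189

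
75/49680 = 5/3312= 0.00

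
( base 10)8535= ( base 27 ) BJ3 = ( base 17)1c91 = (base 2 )10000101010111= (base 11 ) 645a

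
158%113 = 45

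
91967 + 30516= 122483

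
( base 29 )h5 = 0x1F2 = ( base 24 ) ki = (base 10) 498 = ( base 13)2C4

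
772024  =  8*96503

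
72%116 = 72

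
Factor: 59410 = 2^1*5^1*13^1*457^1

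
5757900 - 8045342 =-2287442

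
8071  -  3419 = 4652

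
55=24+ 31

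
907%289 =40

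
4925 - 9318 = - 4393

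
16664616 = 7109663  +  9554953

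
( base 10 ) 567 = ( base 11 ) 476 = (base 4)20313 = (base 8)1067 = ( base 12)3b3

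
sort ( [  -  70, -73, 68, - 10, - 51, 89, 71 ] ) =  [ - 73, - 70,-51, - 10  ,  68,71 , 89 ] 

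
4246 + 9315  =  13561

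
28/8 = 7/2=3.50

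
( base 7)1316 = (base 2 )111110111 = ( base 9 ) 618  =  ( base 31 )G7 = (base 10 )503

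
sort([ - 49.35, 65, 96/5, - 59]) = [ - 59, - 49.35, 96/5 , 65 ] 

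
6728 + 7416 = 14144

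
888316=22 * 40378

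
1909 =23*83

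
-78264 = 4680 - 82944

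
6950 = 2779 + 4171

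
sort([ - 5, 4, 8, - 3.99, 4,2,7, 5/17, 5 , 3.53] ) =[ - 5, - 3.99, 5/17,  2,3.53,4,4,5,7, 8 ]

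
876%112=92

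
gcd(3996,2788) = 4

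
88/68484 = 22/17121  =  0.00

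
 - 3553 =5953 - 9506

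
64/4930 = 32/2465 = 0.01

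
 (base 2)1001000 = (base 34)24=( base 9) 80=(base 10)72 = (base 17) 44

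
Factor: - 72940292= - 2^2 *18235073^1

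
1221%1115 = 106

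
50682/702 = 72  +  23/117 = 72.20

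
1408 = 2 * 704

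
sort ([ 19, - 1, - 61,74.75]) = [-61,-1, 19, 74.75]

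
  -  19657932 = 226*(  -  86982)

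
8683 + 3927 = 12610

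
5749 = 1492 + 4257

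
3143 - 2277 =866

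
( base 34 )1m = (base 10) 56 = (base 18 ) 32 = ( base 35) 1l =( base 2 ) 111000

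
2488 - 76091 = - 73603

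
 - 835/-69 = 835/69 = 12.10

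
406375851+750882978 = 1157258829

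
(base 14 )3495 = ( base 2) 10001110111011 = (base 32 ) 8TR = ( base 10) 9147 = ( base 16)23bb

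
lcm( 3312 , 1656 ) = 3312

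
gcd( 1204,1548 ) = 172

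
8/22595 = 8/22595 = 0.00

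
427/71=427/71 = 6.01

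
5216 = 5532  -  316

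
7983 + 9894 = 17877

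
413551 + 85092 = 498643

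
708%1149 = 708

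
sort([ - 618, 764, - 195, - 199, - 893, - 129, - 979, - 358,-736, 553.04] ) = [ - 979, - 893, - 736,  -  618, - 358, - 199,-195,  -  129, 553.04, 764 ] 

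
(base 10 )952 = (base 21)237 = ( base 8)1670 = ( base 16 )3b8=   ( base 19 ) 2c2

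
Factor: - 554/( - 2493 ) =2^1*3^( - 2)=2/9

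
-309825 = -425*729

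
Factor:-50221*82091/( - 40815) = 3^( - 2 )*5^( - 1)*103^1*797^1*907^(- 1)* 50221^1  =  4122692111/40815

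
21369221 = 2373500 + 18995721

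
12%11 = 1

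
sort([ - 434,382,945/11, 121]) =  [ - 434,945/11, 121,382 ] 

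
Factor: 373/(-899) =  - 29^( - 1 )*31^(  -  1 )*373^1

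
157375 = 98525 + 58850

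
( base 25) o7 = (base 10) 607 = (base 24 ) 117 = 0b1001011111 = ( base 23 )139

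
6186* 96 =593856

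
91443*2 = 182886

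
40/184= 5/23 = 0.22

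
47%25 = 22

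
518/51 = 10 + 8/51 = 10.16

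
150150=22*6825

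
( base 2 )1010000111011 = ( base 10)5179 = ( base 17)10FB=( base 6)35551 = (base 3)21002211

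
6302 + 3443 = 9745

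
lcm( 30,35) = 210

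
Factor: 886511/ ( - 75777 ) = - 3^(-1)*13^(- 1) * 29^(-1)*67^ (-1 ) *886511^1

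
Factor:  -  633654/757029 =  -  642/767 = -2^1*3^1*13^( - 1 ) * 59^(-1) * 107^1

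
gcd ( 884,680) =68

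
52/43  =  52/43  =  1.21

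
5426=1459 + 3967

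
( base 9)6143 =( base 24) 7j6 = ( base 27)64c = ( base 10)4494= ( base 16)118E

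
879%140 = 39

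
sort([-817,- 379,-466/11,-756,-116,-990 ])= [- 990,  -  817,-756, - 379,-116, - 466/11]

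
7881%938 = 377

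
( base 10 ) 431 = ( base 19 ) 13D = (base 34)cn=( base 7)1154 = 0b110101111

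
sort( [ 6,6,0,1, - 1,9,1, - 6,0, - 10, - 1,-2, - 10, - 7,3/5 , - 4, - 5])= [-10, - 10, - 7, - 6, - 5, - 4, - 2, - 1, - 1, 0,0, 3/5,1, 1,6,6, 9 ] 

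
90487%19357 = 13059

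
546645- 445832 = 100813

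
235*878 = 206330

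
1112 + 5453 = 6565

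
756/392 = 27/14 = 1.93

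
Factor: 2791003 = 919^1 * 3037^1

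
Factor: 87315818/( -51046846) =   -  43657909/25523423 = - 113^( - 1)*233^1*187373^1 * 225871^( - 1)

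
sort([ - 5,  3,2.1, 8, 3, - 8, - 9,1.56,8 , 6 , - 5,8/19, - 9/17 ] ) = [-9, - 8, - 5, - 5,  -  9/17, 8/19,1.56,2.1,3 , 3,6,8, 8] 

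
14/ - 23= - 1 +9/23 =- 0.61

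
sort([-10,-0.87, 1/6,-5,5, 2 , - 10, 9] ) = [ - 10,-10,  -  5, - 0.87, 1/6, 2,5, 9 ] 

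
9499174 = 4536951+4962223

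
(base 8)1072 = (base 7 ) 1443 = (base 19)1b0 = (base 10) 570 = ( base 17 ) 1G9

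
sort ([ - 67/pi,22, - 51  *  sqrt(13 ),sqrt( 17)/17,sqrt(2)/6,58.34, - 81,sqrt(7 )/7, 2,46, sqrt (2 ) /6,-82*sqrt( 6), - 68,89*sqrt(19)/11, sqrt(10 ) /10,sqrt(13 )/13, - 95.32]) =[-82*sqrt( 6), - 51*sqrt(13),-95.32, - 81, - 68, -67/pi,  sqrt(2)/6,sqrt ( 2)/6, sqrt(17) /17,  sqrt(13 ) /13 , sqrt(10 )/10,  sqrt (7) /7, 2,22,89*sqrt(19) /11,46, 58.34] 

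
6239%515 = 59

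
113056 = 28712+84344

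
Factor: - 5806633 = - 7^1*829519^1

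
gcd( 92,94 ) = 2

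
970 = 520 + 450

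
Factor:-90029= -197^1*457^1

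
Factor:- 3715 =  - 5^1*743^1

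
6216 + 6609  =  12825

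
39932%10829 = 7445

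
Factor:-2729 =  - 2729^1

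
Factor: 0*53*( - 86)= 0= 0^1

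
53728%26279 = 1170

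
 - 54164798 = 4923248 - 59088046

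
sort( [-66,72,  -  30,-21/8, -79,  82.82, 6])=[ -79,  -  66 , - 30, - 21/8,6, 72,82.82] 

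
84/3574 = 42/1787 = 0.02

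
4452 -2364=2088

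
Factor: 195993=3^3*7^1*17^1*61^1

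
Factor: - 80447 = -80447^1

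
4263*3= 12789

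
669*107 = 71583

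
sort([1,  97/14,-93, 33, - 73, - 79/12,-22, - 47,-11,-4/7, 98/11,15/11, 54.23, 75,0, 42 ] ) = [ - 93, - 73, - 47, - 22, - 11 , - 79/12, - 4/7,0,1,15/11,97/14,98/11,33,42,  54.23, 75 ] 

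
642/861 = 214/287 = 0.75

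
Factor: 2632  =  2^3*7^1 *47^1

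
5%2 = 1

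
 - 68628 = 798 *( - 86)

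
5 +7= 12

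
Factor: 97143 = 3^1 * 32381^1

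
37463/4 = 37463/4 = 9365.75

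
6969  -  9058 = -2089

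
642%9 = 3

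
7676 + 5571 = 13247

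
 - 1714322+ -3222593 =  - 4936915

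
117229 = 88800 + 28429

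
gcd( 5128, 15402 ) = 2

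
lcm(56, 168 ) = 168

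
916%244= 184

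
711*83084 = 59072724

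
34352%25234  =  9118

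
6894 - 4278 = 2616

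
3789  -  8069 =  - 4280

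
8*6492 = 51936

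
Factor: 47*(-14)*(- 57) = 2^1*3^1 * 7^1*19^1*47^1 = 37506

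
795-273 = 522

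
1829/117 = 1829/117 =15.63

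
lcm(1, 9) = 9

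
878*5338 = 4686764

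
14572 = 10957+3615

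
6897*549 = 3786453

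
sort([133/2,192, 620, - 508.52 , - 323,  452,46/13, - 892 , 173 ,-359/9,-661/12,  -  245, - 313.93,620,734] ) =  [ - 892, - 508.52, - 323, - 313.93, - 245, - 661/12, - 359/9, 46/13, 133/2,  173,  192 , 452,620, 620, 734]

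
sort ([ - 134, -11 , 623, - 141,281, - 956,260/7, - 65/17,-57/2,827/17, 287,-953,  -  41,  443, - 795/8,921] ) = [-956,-953,-141,-134, - 795/8, - 41, -57/2,-11, -65/17 , 260/7,827/17,281,287,  443,623,921 ]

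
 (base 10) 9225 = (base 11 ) 6A27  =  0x2409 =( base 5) 243400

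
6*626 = 3756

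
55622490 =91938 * 605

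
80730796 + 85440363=166171159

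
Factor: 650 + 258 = 908 = 2^2*227^1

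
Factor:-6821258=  - 2^1*3410629^1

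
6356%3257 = 3099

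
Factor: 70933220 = 2^2*5^1*3546661^1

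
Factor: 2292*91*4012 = 2^4*3^1*7^1* 13^1 * 17^1*59^1 * 191^1 =836790864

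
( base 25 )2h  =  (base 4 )1003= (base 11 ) 61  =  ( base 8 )103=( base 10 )67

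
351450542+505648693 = 857099235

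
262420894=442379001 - 179958107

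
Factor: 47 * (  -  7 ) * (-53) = 17437 = 7^1 * 47^1*53^1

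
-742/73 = -11+61/73 = -10.16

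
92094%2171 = 912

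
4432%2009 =414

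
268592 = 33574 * 8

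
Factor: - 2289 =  - 3^1*7^1*109^1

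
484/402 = 1 + 41/201  =  1.20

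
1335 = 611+724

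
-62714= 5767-68481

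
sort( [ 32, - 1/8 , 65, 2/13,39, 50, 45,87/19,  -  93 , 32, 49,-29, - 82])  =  [  -  93,- 82,-29,-1/8, 2/13, 87/19, 32,32, 39  ,  45, 49, 50, 65]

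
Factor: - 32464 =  - 2^4*2029^1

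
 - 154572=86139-240711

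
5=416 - 411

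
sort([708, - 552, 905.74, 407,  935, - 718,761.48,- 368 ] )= [ - 718, - 552,-368 , 407, 708 , 761.48, 905.74 , 935]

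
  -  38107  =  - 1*38107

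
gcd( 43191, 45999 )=9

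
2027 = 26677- 24650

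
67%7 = 4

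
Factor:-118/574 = -7^( - 1 )*41^(-1)*59^1 = - 59/287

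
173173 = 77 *2249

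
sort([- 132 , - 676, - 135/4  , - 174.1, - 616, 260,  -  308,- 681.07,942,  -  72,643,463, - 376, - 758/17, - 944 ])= [ - 944,-681.07, - 676,-616 , - 376, - 308, - 174.1,- 132,- 72,  -  758/17 ,- 135/4,260,463,643,942] 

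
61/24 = 61/24 = 2.54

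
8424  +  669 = 9093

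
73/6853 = 73/6853 = 0.01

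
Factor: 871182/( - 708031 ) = -2^1*3^3*13^1*17^1*73^1*708031^( - 1)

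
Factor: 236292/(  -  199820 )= - 3^1* 5^ ( - 1 ) * 7^1 *29^1 * 103^( - 1)= - 609/515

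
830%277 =276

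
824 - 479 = 345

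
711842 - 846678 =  - 134836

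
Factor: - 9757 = - 11^1*887^1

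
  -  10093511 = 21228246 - 31321757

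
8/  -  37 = -8/37 = -0.22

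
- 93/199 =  - 93/199 = - 0.47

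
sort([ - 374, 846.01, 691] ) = [ - 374, 691, 846.01]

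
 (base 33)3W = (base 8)203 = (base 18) 75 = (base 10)131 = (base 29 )4f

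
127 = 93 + 34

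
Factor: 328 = 2^3*41^1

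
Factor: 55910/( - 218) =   -  27955/109=- 5^1*109^(  -  1 )* 5591^1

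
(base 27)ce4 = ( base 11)6950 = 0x23aa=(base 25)ef5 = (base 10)9130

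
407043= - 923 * (- 441) 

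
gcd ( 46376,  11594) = 11594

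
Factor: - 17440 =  - 2^5*5^1*109^1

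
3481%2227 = 1254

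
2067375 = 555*3725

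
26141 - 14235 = 11906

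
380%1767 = 380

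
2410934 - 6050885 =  - 3639951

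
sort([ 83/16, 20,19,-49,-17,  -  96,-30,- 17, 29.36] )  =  [-96,-49, - 30, - 17, - 17,83/16,19, 20, 29.36]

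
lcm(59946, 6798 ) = 659406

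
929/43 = 21+26/43 = 21.60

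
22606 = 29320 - 6714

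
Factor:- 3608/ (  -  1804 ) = 2^1 = 2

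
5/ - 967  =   - 1 + 962/967 = - 0.01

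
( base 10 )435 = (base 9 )533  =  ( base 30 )EF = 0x1b3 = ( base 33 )d6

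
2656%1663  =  993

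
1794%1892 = 1794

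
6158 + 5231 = 11389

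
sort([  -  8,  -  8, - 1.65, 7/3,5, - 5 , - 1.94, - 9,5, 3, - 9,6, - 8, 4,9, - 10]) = [-10,-9, - 9, -8, - 8, - 8, - 5,- 1.94,-1.65 , 7/3, 3,4,5,5,6, 9]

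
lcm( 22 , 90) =990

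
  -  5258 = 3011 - 8269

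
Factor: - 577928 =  - 2^3*13^1*5557^1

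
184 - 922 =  - 738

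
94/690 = 47/345 = 0.14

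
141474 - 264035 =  - 122561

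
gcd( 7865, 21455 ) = 5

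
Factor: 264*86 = 22704= 2^4*3^1*11^1*43^1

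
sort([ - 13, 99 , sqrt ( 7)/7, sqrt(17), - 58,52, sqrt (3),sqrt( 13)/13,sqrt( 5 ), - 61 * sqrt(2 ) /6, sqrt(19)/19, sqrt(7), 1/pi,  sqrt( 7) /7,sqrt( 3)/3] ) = [ -58, - 61*sqrt (2)/6, - 13,sqrt (19) /19, sqrt( 13) /13, 1/pi, sqrt(7 )/7 , sqrt(7 ) /7, sqrt(3 )/3,sqrt(3), sqrt( 5), sqrt( 7),sqrt( 17),52, 99]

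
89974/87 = 1034+16/87=   1034.18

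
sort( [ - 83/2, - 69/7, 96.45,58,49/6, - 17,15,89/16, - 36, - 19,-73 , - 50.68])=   [ - 73,-50.68,-83/2,-36, - 19, - 17,  -  69/7,89/16,49/6,15, 58,96.45]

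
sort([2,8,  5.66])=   [ 2, 5.66,8]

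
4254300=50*85086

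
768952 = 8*96119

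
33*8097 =267201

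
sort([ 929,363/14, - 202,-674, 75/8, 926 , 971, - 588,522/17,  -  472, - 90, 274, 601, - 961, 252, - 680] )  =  [  -  961, - 680, - 674, - 588, - 472, - 202, - 90,75/8,363/14, 522/17 , 252, 274,601, 926, 929, 971 ] 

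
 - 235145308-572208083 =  - 807353391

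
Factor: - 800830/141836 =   -  2^( -1) * 5^1 * 53^1*59^( - 1 )*601^( - 1 )* 1511^1 = - 400415/70918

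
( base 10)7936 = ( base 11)5a65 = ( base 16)1f00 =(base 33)79g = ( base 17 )1A7E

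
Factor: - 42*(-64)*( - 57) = -2^7*3^2*7^1*19^1 = - 153216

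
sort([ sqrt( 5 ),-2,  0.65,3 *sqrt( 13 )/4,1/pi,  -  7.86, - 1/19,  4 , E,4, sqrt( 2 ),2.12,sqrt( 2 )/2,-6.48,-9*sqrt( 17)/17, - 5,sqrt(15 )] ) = [ - 7.86,-6.48,-5,- 9*sqrt (17 ) /17 ,-2, - 1/19 , 1/pi, 0.65,  sqrt( 2 )/2,sqrt (2),2.12,sqrt(5),3*sqrt (13 )/4,E , sqrt( 15 ),4,4]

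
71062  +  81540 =152602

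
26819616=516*51976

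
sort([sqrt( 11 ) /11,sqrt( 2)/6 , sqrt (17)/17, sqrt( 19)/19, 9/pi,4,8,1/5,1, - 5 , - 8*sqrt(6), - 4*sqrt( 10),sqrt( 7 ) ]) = [ - 8*sqrt( 6 ),-4 * sqrt ( 10 ),-5, 1/5,sqrt( 19)/19,sqrt( 2 ) /6 , sqrt (17)/17,sqrt( 11)/11,  1, sqrt( 7 ),9/pi,4, 8] 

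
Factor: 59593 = 23^1 * 2591^1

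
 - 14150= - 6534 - 7616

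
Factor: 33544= 2^3*7^1*599^1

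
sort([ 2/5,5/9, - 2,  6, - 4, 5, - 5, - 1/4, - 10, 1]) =[ - 10,-5,-4 , - 2, - 1/4,  2/5, 5/9, 1, 5, 6 ]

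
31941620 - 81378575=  - 49436955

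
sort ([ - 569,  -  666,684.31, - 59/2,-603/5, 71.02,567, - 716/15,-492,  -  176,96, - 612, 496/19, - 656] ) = [-666, - 656, - 612,  -  569, - 492, - 176 , - 603/5, - 716/15, - 59/2,496/19,  71.02,96,  567,684.31]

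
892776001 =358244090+534531911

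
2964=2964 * 1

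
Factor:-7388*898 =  - 2^3*449^1*1847^1 = - 6634424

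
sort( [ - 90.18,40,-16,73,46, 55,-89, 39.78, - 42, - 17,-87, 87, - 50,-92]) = [-92,-90.18,-89,-87,-50,- 42,  -  17, - 16,39.78,  40, 46,  55 , 73, 87 ]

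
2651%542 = 483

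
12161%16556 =12161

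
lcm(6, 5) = 30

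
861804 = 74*11646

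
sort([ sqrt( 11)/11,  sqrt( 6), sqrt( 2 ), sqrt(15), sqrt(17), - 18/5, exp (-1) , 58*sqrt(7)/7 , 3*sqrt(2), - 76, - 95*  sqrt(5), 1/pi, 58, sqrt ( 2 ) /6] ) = [ - 95*sqrt( 5 ), - 76, - 18/5,sqrt(2 ) /6, sqrt(11)/11,1/pi,exp (  -  1), sqrt( 2), sqrt(6),sqrt( 15), sqrt( 17), 3*sqrt(2), 58*sqrt( 7) /7, 58] 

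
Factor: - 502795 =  - 5^1*100559^1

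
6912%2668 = 1576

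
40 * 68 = 2720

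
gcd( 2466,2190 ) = 6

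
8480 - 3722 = 4758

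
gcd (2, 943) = 1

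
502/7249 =502/7249 = 0.07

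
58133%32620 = 25513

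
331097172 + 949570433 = 1280667605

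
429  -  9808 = -9379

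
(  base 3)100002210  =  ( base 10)6636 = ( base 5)203021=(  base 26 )9L6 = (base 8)14754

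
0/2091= 0 =0.00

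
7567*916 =6931372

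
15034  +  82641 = 97675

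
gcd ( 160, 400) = 80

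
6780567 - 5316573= 1463994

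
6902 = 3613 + 3289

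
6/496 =3/248 = 0.01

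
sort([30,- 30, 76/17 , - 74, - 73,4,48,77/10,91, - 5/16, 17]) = [ - 74 , - 73, - 30, - 5/16,4,76/17,77/10,17, 30, 48,91]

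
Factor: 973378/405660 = 2^( - 1) *3^( - 1 ) *5^ ( -1 ) * 7^1*251^1  *  277^1 * 6761^(- 1)=   486689/202830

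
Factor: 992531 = 53^1*61^1*307^1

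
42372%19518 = 3336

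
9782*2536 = 24807152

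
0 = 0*4818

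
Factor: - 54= - 2^1*3^3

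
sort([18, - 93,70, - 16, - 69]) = [ - 93, - 69,- 16,18, 70]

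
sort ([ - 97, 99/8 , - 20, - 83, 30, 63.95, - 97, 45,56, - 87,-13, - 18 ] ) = [  -  97, - 97, - 87 , - 83, - 20, - 18,-13,  99/8, 30, 45,56, 63.95 ]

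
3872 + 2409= 6281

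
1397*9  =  12573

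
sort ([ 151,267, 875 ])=[151,267,  875]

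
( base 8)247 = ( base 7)326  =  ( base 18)95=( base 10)167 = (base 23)76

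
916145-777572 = 138573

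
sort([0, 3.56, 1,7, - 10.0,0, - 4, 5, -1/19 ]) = [ - 10.0, - 4 ,-1/19,  0, 0,1, 3.56, 5,7 ]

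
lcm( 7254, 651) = 50778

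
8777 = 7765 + 1012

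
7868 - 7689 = 179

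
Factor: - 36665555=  - 5^1*1789^1*4099^1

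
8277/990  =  2759/330 = 8.36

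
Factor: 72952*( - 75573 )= - 2^3*3^5*11^1*311^1*829^1 = - 5513201496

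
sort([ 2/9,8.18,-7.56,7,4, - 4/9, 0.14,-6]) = [ - 7.56, - 6, - 4/9,0.14,2/9, 4, 7,8.18]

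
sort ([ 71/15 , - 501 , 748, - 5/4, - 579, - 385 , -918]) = [ - 918, - 579, - 501,-385, - 5/4, 71/15, 748]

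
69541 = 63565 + 5976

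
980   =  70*14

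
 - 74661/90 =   -  830 + 13/30 = - 829.57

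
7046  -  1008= 6038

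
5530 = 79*70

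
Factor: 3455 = 5^1*691^1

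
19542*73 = 1426566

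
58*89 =5162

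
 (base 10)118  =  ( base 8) 166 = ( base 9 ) 141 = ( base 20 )5i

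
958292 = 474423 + 483869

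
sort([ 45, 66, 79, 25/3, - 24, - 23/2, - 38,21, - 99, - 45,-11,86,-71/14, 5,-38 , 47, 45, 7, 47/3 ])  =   [ - 99, - 45, - 38, - 38, - 24, - 23/2, - 11, - 71/14, 5, 7,  25/3, 47/3,  21,45 , 45,47, 66,79,  86]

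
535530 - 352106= 183424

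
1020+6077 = 7097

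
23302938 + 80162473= 103465411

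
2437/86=28 +29/86 = 28.34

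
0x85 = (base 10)133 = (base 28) 4l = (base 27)4P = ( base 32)45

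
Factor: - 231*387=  - 3^3*7^1*11^1 * 43^1 = - 89397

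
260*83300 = 21658000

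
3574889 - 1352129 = 2222760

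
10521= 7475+3046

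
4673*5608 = 26206184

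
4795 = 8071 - 3276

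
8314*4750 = 39491500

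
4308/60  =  71 + 4/5 = 71.80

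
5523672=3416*1617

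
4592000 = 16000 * 287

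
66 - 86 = -20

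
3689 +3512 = 7201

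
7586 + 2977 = 10563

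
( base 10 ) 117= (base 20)5h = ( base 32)3L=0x75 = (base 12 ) 99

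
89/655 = 89/655= 0.14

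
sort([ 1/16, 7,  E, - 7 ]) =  [ - 7,1/16, E, 7 ] 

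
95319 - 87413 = 7906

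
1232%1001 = 231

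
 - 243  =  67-310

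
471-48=423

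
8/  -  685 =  - 1 + 677/685= -0.01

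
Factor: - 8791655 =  - 5^1*107^1*16433^1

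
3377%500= 377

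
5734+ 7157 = 12891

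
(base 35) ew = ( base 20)162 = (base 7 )1344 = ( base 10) 522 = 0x20a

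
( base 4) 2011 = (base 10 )133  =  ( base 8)205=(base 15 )8D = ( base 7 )250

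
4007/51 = 78+29/51 = 78.57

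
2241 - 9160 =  - 6919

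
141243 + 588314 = 729557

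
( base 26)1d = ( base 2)100111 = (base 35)14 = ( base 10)39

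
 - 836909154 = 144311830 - 981220984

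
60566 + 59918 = 120484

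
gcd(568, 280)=8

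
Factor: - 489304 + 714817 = 3^2*25057^1  =  225513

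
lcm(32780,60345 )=2655180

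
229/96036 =229/96036 = 0.00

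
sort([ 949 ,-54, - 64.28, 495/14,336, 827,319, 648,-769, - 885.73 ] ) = [ - 885.73 , - 769, - 64.28, - 54 , 495/14,319, 336,648, 827, 949]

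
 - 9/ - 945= 1/105 =0.01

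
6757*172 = 1162204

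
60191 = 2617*23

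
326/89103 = 326/89103 = 0.00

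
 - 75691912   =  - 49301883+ - 26390029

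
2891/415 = 6 + 401/415 = 6.97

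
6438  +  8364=14802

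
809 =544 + 265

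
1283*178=228374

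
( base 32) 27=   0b1000111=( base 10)71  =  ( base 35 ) 21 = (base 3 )2122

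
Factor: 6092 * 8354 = 50892568 = 2^3*1523^1 * 4177^1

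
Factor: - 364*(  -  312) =113568 = 2^5 * 3^1*7^1*13^2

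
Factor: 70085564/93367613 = 2^2*37^(  -  1) * 41^1*83^( -1)*30403^(-1)*427351^1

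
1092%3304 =1092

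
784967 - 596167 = 188800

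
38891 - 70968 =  - 32077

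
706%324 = 58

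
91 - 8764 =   -  8673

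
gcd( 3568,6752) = 16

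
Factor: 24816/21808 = 33/29=3^1*11^1*29^( - 1) 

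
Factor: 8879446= 2^1*4439723^1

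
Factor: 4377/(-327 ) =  - 1459/109 = - 109^( - 1)*1459^1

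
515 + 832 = 1347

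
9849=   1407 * 7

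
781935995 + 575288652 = 1357224647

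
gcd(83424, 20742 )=6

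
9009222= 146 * 61707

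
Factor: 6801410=2^1*5^1*7^1*11^3*73^1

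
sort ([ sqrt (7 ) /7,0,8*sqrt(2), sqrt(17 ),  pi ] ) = [ 0,sqrt ( 7)/7, pi,  sqrt( 17),  8*sqrt(2 )]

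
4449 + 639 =5088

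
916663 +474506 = 1391169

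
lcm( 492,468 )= 19188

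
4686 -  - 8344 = 13030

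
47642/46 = 23821/23 = 1035.70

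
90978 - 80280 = 10698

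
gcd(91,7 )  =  7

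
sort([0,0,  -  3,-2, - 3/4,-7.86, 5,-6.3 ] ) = [ - 7.86,-6.3  , - 3 , - 2, - 3/4,0, 0,5]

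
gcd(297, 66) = 33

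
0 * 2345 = 0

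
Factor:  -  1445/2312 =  - 2^( - 3) * 5^1  =  - 5/8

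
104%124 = 104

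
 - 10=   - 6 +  -4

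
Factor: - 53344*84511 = -4508154784 = - 2^5*7^1*1667^1*12073^1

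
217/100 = 2 +17/100 = 2.17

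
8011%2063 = 1822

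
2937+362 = 3299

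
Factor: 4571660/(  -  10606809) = -2^2*3^( - 1 )*5^1*179^1 * 1277^1*3535603^(  -  1 )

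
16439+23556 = 39995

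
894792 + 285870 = 1180662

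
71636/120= 596 + 29/30 = 596.97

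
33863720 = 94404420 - 60540700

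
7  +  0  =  7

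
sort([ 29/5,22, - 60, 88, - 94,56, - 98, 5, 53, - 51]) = [ - 98, - 94 , - 60, - 51,5,29/5,22,53, 56,88 ] 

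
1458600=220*6630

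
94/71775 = 94/71775 = 0.00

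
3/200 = 3/200=0.01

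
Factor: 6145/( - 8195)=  - 11^( - 1)* 149^( - 1 )*1229^1 = - 1229/1639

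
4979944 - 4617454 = 362490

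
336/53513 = 336/53513 = 0.01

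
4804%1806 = 1192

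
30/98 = 15/49= 0.31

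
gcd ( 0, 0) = 0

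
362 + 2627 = 2989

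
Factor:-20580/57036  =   - 35/97  =  - 5^1*7^1 * 97^ ( - 1 ) 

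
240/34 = 7 + 1/17 = 7.06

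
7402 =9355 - 1953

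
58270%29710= 28560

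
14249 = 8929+5320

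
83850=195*430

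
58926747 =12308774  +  46617973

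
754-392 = 362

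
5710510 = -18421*(-310) 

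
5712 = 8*714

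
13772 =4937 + 8835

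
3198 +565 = 3763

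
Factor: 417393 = 3^4*5153^1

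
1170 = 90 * 13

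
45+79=124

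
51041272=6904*7393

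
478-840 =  -362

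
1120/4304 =70/269 = 0.26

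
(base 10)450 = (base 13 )288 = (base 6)2030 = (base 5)3300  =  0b111000010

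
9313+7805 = 17118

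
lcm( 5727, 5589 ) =463887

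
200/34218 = 100/17109 = 0.01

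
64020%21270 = 210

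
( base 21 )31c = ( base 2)10101001100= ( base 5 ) 20411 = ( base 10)1356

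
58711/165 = 355 + 136/165= 355.82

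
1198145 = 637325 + 560820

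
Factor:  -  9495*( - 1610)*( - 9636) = -2^3*3^3*5^2*7^1 * 11^1 * 23^1*73^1*211^1 = - 147305050200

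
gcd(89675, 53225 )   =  25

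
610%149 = 14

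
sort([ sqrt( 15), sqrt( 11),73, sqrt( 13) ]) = [sqrt(11), sqrt (13),  sqrt(15), 73]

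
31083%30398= 685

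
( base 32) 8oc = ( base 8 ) 21414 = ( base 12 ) 5238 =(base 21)K75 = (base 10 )8972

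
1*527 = 527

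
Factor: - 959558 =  - 2^1*37^1*12967^1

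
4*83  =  332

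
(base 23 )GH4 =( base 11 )6724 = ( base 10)8859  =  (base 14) 332B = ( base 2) 10001010011011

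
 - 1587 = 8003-9590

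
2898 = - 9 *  ( - 322 ) 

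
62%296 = 62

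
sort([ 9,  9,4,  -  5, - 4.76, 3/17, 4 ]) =[ - 5, - 4.76,3/17, 4, 4, 9,9]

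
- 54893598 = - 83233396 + 28339798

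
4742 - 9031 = -4289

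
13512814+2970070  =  16482884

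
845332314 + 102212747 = 947545061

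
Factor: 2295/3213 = 5/7 = 5^1*7^(-1 ) 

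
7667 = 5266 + 2401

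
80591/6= 80591/6=13431.83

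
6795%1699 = 1698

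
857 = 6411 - 5554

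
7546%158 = 120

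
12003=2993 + 9010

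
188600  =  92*2050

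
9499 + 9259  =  18758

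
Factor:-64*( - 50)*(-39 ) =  - 2^7*3^1*5^2*13^1 =- 124800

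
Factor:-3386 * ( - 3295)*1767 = 19714189290 = 2^1*3^1 * 5^1*19^1*31^1* 659^1*1693^1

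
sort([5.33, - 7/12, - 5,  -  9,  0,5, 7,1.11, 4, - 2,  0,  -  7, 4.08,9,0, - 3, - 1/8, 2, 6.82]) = [ - 9,  -  7, - 5,  -  3, - 2, - 7/12,-1/8,  0 , 0, 0,1.11 , 2, 4 , 4.08, 5,5.33, 6.82,7,  9]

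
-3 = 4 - 7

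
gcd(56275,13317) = 1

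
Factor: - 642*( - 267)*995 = 170556930=2^1 * 3^2 * 5^1*89^1*107^1*199^1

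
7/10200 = 7/10200 = 0.00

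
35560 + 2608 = 38168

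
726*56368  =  40923168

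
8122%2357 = 1051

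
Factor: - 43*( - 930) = 39990 = 2^1 * 3^1*5^1*31^1 * 43^1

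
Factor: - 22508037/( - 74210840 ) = 2^ (  -  3)*3^4*5^( - 1) * 11^(-1 )*227^( - 1 )*269^1*743^( - 1 )*1033^1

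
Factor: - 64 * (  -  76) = 2^8*19^1 = 4864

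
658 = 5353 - 4695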